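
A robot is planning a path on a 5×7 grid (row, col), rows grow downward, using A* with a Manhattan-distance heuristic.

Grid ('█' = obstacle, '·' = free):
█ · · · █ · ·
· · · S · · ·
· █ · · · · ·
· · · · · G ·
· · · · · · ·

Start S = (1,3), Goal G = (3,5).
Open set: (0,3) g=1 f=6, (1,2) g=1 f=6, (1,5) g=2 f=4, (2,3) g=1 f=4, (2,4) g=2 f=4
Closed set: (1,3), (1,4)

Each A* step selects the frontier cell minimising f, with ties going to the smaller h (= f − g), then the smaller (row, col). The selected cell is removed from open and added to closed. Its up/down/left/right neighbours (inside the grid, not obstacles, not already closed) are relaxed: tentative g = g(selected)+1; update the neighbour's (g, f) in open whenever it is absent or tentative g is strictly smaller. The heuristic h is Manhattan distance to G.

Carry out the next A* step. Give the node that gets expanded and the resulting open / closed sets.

expanded=(1,5); open=[(0,3) g=1 f=6, (0,5) g=3 f=6, (1,2) g=1 f=6, (1,6) g=3 f=6, (2,3) g=1 f=4, (2,4) g=2 f=4, (2,5) g=3 f=4]; closed=[(1,3), (1,4), (1,5)]

step 1: expand (1,5) (f=4, h=2) → closed; open now [(0,3) g=1 f=6, (0,5) g=3 f=6, (1,2) g=1 f=6, (1,6) g=3 f=6, (2,3) g=1 f=4, (2,4) g=2 f=4, (2,5) g=3 f=4]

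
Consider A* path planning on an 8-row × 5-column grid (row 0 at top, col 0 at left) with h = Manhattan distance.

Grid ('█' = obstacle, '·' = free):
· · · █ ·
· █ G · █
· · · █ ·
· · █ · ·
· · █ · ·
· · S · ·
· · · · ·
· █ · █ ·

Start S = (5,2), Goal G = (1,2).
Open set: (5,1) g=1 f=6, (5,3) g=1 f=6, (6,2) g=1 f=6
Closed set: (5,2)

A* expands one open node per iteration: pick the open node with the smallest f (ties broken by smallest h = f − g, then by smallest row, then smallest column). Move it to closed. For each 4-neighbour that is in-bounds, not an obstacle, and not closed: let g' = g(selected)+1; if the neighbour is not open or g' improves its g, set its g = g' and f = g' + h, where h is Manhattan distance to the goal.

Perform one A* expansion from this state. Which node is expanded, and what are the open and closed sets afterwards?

expanded=(5,1); open=[(4,1) g=2 f=6, (5,0) g=2 f=8, (5,3) g=1 f=6, (6,1) g=2 f=8, (6,2) g=1 f=6]; closed=[(5,1), (5,2)]

step 1: expand (5,1) (f=6, h=5) → closed; open now [(4,1) g=2 f=6, (5,0) g=2 f=8, (5,3) g=1 f=6, (6,1) g=2 f=8, (6,2) g=1 f=6]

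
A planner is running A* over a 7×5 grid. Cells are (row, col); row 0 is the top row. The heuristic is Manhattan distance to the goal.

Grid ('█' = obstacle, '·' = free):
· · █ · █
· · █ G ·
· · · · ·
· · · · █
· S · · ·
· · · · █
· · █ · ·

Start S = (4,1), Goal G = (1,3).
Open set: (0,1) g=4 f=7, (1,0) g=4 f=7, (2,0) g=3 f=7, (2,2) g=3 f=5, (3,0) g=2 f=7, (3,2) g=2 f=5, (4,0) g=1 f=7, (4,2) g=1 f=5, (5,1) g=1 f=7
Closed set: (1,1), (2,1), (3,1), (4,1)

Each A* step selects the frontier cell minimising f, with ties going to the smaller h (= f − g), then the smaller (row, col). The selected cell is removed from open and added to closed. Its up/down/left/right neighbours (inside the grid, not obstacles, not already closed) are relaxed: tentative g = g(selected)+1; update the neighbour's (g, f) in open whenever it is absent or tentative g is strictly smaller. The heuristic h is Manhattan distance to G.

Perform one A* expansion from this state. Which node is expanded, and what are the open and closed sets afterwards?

step 1: expand (2,2) (f=5, h=2) → closed; open now [(0,1) g=4 f=7, (1,0) g=4 f=7, (2,0) g=3 f=7, (2,3) g=4 f=5, (3,0) g=2 f=7, (3,2) g=2 f=5, (4,0) g=1 f=7, (4,2) g=1 f=5, (5,1) g=1 f=7]

expanded=(2,2); open=[(0,1) g=4 f=7, (1,0) g=4 f=7, (2,0) g=3 f=7, (2,3) g=4 f=5, (3,0) g=2 f=7, (3,2) g=2 f=5, (4,0) g=1 f=7, (4,2) g=1 f=5, (5,1) g=1 f=7]; closed=[(1,1), (2,1), (2,2), (3,1), (4,1)]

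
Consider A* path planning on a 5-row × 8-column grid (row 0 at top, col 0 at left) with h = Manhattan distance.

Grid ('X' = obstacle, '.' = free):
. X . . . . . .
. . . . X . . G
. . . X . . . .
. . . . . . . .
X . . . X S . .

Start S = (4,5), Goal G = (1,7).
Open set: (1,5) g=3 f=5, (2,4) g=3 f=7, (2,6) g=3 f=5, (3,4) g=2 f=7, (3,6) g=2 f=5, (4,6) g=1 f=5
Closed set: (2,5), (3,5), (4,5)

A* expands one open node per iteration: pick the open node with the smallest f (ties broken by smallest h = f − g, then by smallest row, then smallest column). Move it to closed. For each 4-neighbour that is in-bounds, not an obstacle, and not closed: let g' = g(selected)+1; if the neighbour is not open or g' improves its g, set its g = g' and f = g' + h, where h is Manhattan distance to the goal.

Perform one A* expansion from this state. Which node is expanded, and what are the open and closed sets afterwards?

step 1: expand (1,5) (f=5, h=2) → closed; open now [(0,5) g=4 f=7, (1,6) g=4 f=5, (2,4) g=3 f=7, (2,6) g=3 f=5, (3,4) g=2 f=7, (3,6) g=2 f=5, (4,6) g=1 f=5]

expanded=(1,5); open=[(0,5) g=4 f=7, (1,6) g=4 f=5, (2,4) g=3 f=7, (2,6) g=3 f=5, (3,4) g=2 f=7, (3,6) g=2 f=5, (4,6) g=1 f=5]; closed=[(1,5), (2,5), (3,5), (4,5)]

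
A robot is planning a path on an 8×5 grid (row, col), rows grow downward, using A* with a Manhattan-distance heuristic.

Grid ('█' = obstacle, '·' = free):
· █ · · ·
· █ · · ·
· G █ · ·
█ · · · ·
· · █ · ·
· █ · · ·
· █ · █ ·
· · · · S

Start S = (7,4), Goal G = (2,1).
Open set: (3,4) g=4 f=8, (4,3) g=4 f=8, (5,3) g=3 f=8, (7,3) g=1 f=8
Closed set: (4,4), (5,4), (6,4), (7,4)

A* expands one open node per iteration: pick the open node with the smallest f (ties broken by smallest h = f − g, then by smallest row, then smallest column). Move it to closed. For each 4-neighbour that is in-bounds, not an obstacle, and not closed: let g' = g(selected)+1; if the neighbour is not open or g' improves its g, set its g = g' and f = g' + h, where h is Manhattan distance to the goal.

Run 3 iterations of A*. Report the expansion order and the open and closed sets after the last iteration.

order=[(3,4) → (2,4) → (2,3)]; open=[(1,3) g=7 f=10, (1,4) g=6 f=10, (3,3) g=5 f=8, (4,3) g=4 f=8, (5,3) g=3 f=8, (7,3) g=1 f=8]; closed=[(2,3), (2,4), (3,4), (4,4), (5,4), (6,4), (7,4)]

step 1: expand (3,4) (f=8, h=4) → closed; open now [(2,4) g=5 f=8, (3,3) g=5 f=8, (4,3) g=4 f=8, (5,3) g=3 f=8, (7,3) g=1 f=8]
step 2: expand (2,4) (f=8, h=3) → closed; open now [(1,4) g=6 f=10, (2,3) g=6 f=8, (3,3) g=5 f=8, (4,3) g=4 f=8, (5,3) g=3 f=8, (7,3) g=1 f=8]
step 3: expand (2,3) (f=8, h=2) → closed; open now [(1,3) g=7 f=10, (1,4) g=6 f=10, (3,3) g=5 f=8, (4,3) g=4 f=8, (5,3) g=3 f=8, (7,3) g=1 f=8]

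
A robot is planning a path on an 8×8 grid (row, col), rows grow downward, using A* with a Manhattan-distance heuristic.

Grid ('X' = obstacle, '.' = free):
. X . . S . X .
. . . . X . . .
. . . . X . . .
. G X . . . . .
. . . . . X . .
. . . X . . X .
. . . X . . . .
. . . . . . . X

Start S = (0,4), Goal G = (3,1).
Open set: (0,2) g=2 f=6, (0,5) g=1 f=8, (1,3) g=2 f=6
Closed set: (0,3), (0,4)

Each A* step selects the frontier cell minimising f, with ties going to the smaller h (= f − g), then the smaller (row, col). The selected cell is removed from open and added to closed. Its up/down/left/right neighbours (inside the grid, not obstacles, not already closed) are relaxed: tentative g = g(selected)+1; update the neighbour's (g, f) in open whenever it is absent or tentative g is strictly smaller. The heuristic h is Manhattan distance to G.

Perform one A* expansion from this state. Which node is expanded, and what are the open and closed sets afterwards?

step 1: expand (0,2) (f=6, h=4) → closed; open now [(0,5) g=1 f=8, (1,2) g=3 f=6, (1,3) g=2 f=6]

expanded=(0,2); open=[(0,5) g=1 f=8, (1,2) g=3 f=6, (1,3) g=2 f=6]; closed=[(0,2), (0,3), (0,4)]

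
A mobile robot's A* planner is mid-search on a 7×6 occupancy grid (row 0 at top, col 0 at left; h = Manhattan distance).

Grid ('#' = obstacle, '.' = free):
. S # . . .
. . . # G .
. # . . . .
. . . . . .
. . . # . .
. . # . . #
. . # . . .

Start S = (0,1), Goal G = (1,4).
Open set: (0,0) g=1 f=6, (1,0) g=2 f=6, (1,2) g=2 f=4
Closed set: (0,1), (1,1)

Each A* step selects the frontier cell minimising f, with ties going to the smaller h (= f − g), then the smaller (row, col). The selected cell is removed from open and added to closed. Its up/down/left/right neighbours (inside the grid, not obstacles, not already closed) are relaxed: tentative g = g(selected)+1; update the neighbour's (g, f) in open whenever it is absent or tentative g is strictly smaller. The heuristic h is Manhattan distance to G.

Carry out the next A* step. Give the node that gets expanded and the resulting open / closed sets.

expanded=(1,2); open=[(0,0) g=1 f=6, (1,0) g=2 f=6, (2,2) g=3 f=6]; closed=[(0,1), (1,1), (1,2)]

step 1: expand (1,2) (f=4, h=2) → closed; open now [(0,0) g=1 f=6, (1,0) g=2 f=6, (2,2) g=3 f=6]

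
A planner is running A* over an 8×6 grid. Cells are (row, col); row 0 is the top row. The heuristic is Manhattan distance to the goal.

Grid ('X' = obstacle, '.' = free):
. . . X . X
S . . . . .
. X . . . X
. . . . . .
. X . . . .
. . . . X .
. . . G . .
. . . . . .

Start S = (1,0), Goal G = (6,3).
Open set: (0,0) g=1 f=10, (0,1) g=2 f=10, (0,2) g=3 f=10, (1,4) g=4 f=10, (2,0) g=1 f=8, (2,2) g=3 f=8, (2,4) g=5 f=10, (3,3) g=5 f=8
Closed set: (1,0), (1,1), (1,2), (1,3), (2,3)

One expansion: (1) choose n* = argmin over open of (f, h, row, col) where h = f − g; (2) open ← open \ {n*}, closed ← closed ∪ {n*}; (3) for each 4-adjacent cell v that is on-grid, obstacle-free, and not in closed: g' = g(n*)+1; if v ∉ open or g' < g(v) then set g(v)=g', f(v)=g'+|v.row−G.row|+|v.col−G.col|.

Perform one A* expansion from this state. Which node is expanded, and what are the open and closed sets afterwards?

step 1: expand (3,3) (f=8, h=3) → closed; open now [(0,0) g=1 f=10, (0,1) g=2 f=10, (0,2) g=3 f=10, (1,4) g=4 f=10, (2,0) g=1 f=8, (2,2) g=3 f=8, (2,4) g=5 f=10, (3,2) g=6 f=10, (3,4) g=6 f=10, (4,3) g=6 f=8]

expanded=(3,3); open=[(0,0) g=1 f=10, (0,1) g=2 f=10, (0,2) g=3 f=10, (1,4) g=4 f=10, (2,0) g=1 f=8, (2,2) g=3 f=8, (2,4) g=5 f=10, (3,2) g=6 f=10, (3,4) g=6 f=10, (4,3) g=6 f=8]; closed=[(1,0), (1,1), (1,2), (1,3), (2,3), (3,3)]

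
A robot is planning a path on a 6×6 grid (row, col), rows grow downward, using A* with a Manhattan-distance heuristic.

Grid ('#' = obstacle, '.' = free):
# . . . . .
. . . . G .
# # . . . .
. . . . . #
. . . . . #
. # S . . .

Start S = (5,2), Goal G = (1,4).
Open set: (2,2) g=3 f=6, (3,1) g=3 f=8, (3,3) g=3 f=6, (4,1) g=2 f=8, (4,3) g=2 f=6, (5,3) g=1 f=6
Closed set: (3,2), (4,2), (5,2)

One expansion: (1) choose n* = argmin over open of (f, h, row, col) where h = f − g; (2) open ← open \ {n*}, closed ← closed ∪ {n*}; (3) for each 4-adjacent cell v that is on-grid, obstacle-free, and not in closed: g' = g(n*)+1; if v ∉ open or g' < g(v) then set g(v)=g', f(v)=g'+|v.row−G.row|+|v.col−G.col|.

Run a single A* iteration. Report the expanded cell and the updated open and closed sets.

step 1: expand (2,2) (f=6, h=3) → closed; open now [(1,2) g=4 f=6, (2,3) g=4 f=6, (3,1) g=3 f=8, (3,3) g=3 f=6, (4,1) g=2 f=8, (4,3) g=2 f=6, (5,3) g=1 f=6]

expanded=(2,2); open=[(1,2) g=4 f=6, (2,3) g=4 f=6, (3,1) g=3 f=8, (3,3) g=3 f=6, (4,1) g=2 f=8, (4,3) g=2 f=6, (5,3) g=1 f=6]; closed=[(2,2), (3,2), (4,2), (5,2)]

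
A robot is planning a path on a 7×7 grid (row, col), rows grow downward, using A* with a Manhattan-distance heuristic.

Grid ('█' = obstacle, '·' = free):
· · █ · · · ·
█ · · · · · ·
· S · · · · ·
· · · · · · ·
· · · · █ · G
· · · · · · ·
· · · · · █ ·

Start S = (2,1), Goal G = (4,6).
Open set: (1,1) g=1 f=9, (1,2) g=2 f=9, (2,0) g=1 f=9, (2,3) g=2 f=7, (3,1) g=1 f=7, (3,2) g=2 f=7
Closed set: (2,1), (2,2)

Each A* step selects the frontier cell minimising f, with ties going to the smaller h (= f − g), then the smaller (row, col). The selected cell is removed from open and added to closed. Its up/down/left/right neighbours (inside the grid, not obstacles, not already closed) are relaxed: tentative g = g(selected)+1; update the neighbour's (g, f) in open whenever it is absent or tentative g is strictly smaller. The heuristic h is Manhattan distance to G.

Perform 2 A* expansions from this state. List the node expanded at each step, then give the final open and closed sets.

step 1: expand (2,3) (f=7, h=5) → closed; open now [(1,1) g=1 f=9, (1,2) g=2 f=9, (1,3) g=3 f=9, (2,0) g=1 f=9, (2,4) g=3 f=7, (3,1) g=1 f=7, (3,2) g=2 f=7, (3,3) g=3 f=7]
step 2: expand (2,4) (f=7, h=4) → closed; open now [(1,1) g=1 f=9, (1,2) g=2 f=9, (1,3) g=3 f=9, (1,4) g=4 f=9, (2,0) g=1 f=9, (2,5) g=4 f=7, (3,1) g=1 f=7, (3,2) g=2 f=7, (3,3) g=3 f=7, (3,4) g=4 f=7]

order=[(2,3) → (2,4)]; open=[(1,1) g=1 f=9, (1,2) g=2 f=9, (1,3) g=3 f=9, (1,4) g=4 f=9, (2,0) g=1 f=9, (2,5) g=4 f=7, (3,1) g=1 f=7, (3,2) g=2 f=7, (3,3) g=3 f=7, (3,4) g=4 f=7]; closed=[(2,1), (2,2), (2,3), (2,4)]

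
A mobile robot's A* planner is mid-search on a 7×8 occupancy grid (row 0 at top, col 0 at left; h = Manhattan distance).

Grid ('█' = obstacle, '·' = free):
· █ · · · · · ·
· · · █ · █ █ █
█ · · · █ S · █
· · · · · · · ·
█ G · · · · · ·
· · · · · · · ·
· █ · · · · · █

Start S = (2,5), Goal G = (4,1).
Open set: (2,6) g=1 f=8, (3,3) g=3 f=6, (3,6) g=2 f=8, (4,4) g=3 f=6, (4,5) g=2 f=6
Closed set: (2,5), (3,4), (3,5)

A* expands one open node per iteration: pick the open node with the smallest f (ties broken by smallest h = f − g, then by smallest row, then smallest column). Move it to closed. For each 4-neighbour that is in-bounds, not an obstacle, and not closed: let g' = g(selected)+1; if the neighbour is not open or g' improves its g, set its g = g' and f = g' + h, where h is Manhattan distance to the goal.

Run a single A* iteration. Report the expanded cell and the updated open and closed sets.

step 1: expand (3,3) (f=6, h=3) → closed; open now [(2,3) g=4 f=8, (2,6) g=1 f=8, (3,2) g=4 f=6, (3,6) g=2 f=8, (4,3) g=4 f=6, (4,4) g=3 f=6, (4,5) g=2 f=6]

expanded=(3,3); open=[(2,3) g=4 f=8, (2,6) g=1 f=8, (3,2) g=4 f=6, (3,6) g=2 f=8, (4,3) g=4 f=6, (4,4) g=3 f=6, (4,5) g=2 f=6]; closed=[(2,5), (3,3), (3,4), (3,5)]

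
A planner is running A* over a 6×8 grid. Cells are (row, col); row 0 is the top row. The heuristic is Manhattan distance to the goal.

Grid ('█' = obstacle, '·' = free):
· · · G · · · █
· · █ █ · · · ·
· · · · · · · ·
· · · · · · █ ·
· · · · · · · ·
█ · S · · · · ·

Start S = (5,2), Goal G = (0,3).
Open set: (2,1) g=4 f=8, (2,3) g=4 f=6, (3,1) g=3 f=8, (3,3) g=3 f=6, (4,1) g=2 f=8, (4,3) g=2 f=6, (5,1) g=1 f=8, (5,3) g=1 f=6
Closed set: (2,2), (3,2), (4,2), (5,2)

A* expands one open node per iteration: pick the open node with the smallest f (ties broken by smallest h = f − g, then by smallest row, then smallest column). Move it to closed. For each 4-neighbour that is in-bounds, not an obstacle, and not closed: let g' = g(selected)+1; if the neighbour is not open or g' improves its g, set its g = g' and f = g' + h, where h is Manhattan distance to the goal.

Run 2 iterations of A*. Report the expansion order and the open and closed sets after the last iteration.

order=[(2,3) → (3,3)]; open=[(2,1) g=4 f=8, (2,4) g=5 f=8, (3,1) g=3 f=8, (3,4) g=4 f=8, (4,1) g=2 f=8, (4,3) g=2 f=6, (5,1) g=1 f=8, (5,3) g=1 f=6]; closed=[(2,2), (2,3), (3,2), (3,3), (4,2), (5,2)]

step 1: expand (2,3) (f=6, h=2) → closed; open now [(2,1) g=4 f=8, (2,4) g=5 f=8, (3,1) g=3 f=8, (3,3) g=3 f=6, (4,1) g=2 f=8, (4,3) g=2 f=6, (5,1) g=1 f=8, (5,3) g=1 f=6]
step 2: expand (3,3) (f=6, h=3) → closed; open now [(2,1) g=4 f=8, (2,4) g=5 f=8, (3,1) g=3 f=8, (3,4) g=4 f=8, (4,1) g=2 f=8, (4,3) g=2 f=6, (5,1) g=1 f=8, (5,3) g=1 f=6]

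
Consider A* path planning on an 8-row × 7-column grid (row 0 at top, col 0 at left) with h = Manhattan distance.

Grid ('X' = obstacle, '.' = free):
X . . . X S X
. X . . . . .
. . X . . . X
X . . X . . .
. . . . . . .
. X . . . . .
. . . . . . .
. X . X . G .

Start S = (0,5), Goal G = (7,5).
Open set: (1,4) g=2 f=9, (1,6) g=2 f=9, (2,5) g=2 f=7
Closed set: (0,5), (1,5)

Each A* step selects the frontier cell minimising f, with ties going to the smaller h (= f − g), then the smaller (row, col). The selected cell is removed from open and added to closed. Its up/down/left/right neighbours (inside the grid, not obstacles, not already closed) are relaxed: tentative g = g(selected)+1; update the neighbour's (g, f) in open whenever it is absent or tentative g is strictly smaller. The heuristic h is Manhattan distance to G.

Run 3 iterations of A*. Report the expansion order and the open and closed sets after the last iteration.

step 1: expand (2,5) (f=7, h=5) → closed; open now [(1,4) g=2 f=9, (1,6) g=2 f=9, (2,4) g=3 f=9, (3,5) g=3 f=7]
step 2: expand (3,5) (f=7, h=4) → closed; open now [(1,4) g=2 f=9, (1,6) g=2 f=9, (2,4) g=3 f=9, (3,4) g=4 f=9, (3,6) g=4 f=9, (4,5) g=4 f=7]
step 3: expand (4,5) (f=7, h=3) → closed; open now [(1,4) g=2 f=9, (1,6) g=2 f=9, (2,4) g=3 f=9, (3,4) g=4 f=9, (3,6) g=4 f=9, (4,4) g=5 f=9, (4,6) g=5 f=9, (5,5) g=5 f=7]

order=[(2,5) → (3,5) → (4,5)]; open=[(1,4) g=2 f=9, (1,6) g=2 f=9, (2,4) g=3 f=9, (3,4) g=4 f=9, (3,6) g=4 f=9, (4,4) g=5 f=9, (4,6) g=5 f=9, (5,5) g=5 f=7]; closed=[(0,5), (1,5), (2,5), (3,5), (4,5)]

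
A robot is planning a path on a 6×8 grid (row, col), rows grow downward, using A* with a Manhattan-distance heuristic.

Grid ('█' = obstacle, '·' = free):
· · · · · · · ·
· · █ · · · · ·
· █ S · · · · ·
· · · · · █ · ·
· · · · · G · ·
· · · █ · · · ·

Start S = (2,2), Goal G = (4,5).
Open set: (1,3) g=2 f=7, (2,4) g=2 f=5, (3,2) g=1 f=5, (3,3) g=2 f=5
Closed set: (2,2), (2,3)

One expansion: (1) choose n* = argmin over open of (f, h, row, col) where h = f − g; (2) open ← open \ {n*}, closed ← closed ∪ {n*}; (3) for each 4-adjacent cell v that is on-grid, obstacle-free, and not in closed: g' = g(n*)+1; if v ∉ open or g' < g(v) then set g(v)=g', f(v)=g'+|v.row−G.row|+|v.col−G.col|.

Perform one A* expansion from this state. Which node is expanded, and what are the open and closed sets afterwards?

expanded=(2,4); open=[(1,3) g=2 f=7, (1,4) g=3 f=7, (2,5) g=3 f=5, (3,2) g=1 f=5, (3,3) g=2 f=5, (3,4) g=3 f=5]; closed=[(2,2), (2,3), (2,4)]

step 1: expand (2,4) (f=5, h=3) → closed; open now [(1,3) g=2 f=7, (1,4) g=3 f=7, (2,5) g=3 f=5, (3,2) g=1 f=5, (3,3) g=2 f=5, (3,4) g=3 f=5]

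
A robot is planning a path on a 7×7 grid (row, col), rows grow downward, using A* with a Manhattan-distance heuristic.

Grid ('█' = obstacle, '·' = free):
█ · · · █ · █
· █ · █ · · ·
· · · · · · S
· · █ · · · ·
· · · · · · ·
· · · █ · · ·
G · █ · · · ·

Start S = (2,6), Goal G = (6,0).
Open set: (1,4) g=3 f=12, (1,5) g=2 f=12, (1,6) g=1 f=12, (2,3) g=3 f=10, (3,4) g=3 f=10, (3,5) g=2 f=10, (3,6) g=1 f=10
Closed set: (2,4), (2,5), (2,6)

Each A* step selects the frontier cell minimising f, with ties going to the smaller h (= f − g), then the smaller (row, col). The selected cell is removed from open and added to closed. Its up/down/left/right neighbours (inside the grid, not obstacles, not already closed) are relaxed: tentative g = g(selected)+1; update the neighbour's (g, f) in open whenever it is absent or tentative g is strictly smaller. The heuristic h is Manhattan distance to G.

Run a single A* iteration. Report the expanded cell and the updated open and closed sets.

step 1: expand (2,3) (f=10, h=7) → closed; open now [(1,4) g=3 f=12, (1,5) g=2 f=12, (1,6) g=1 f=12, (2,2) g=4 f=10, (3,3) g=4 f=10, (3,4) g=3 f=10, (3,5) g=2 f=10, (3,6) g=1 f=10]

expanded=(2,3); open=[(1,4) g=3 f=12, (1,5) g=2 f=12, (1,6) g=1 f=12, (2,2) g=4 f=10, (3,3) g=4 f=10, (3,4) g=3 f=10, (3,5) g=2 f=10, (3,6) g=1 f=10]; closed=[(2,3), (2,4), (2,5), (2,6)]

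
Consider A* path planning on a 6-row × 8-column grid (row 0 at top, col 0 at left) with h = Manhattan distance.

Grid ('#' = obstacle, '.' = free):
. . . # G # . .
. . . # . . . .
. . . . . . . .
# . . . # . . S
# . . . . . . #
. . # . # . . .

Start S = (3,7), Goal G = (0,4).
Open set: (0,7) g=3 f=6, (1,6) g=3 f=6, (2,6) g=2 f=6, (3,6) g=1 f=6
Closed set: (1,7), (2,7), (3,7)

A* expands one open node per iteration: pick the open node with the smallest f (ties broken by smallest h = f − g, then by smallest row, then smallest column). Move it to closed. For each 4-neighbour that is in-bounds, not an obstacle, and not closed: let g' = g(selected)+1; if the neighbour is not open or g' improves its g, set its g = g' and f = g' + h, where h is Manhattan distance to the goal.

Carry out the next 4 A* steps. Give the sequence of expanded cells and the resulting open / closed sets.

order=[(0,7) → (0,6) → (1,6) → (1,5)]; open=[(1,4) g=5 f=6, (2,5) g=5 f=8, (2,6) g=2 f=6, (3,6) g=1 f=6]; closed=[(0,6), (0,7), (1,5), (1,6), (1,7), (2,7), (3,7)]

step 1: expand (0,7) (f=6, h=3) → closed; open now [(0,6) g=4 f=6, (1,6) g=3 f=6, (2,6) g=2 f=6, (3,6) g=1 f=6]
step 2: expand (0,6) (f=6, h=2) → closed; open now [(1,6) g=3 f=6, (2,6) g=2 f=6, (3,6) g=1 f=6]
step 3: expand (1,6) (f=6, h=3) → closed; open now [(1,5) g=4 f=6, (2,6) g=2 f=6, (3,6) g=1 f=6]
step 4: expand (1,5) (f=6, h=2) → closed; open now [(1,4) g=5 f=6, (2,5) g=5 f=8, (2,6) g=2 f=6, (3,6) g=1 f=6]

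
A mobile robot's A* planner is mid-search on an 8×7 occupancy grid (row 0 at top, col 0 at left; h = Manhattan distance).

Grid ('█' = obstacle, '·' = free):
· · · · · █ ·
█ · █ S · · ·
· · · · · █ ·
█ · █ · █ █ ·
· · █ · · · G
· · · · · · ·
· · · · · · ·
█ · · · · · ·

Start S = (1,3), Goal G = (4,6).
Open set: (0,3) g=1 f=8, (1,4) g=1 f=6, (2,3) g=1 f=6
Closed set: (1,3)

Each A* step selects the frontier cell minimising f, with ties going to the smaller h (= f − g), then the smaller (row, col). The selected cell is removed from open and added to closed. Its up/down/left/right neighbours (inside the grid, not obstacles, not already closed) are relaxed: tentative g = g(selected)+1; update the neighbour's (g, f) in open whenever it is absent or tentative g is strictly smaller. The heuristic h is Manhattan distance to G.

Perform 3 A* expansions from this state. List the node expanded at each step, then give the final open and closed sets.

order=[(1,4) → (1,5) → (1,6)]; open=[(0,3) g=1 f=8, (0,4) g=2 f=8, (0,6) g=4 f=8, (2,3) g=1 f=6, (2,4) g=2 f=6, (2,6) g=4 f=6]; closed=[(1,3), (1,4), (1,5), (1,6)]

step 1: expand (1,4) (f=6, h=5) → closed; open now [(0,3) g=1 f=8, (0,4) g=2 f=8, (1,5) g=2 f=6, (2,3) g=1 f=6, (2,4) g=2 f=6]
step 2: expand (1,5) (f=6, h=4) → closed; open now [(0,3) g=1 f=8, (0,4) g=2 f=8, (1,6) g=3 f=6, (2,3) g=1 f=6, (2,4) g=2 f=6]
step 3: expand (1,6) (f=6, h=3) → closed; open now [(0,3) g=1 f=8, (0,4) g=2 f=8, (0,6) g=4 f=8, (2,3) g=1 f=6, (2,4) g=2 f=6, (2,6) g=4 f=6]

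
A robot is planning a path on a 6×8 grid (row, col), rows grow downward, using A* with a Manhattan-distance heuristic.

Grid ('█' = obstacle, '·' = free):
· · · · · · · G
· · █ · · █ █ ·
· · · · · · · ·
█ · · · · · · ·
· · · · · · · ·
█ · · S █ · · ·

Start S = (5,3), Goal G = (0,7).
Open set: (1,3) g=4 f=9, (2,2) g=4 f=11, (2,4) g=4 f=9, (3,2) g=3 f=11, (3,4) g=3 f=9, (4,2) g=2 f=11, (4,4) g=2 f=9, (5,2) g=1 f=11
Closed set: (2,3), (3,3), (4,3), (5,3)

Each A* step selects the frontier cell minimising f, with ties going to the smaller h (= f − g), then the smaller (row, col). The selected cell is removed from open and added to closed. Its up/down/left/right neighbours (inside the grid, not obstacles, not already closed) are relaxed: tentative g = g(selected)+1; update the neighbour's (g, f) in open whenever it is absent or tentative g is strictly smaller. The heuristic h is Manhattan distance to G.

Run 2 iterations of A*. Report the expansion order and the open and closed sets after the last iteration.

order=[(1,3) → (0,3)]; open=[(0,2) g=6 f=11, (0,4) g=6 f=9, (1,4) g=5 f=9, (2,2) g=4 f=11, (2,4) g=4 f=9, (3,2) g=3 f=11, (3,4) g=3 f=9, (4,2) g=2 f=11, (4,4) g=2 f=9, (5,2) g=1 f=11]; closed=[(0,3), (1,3), (2,3), (3,3), (4,3), (5,3)]

step 1: expand (1,3) (f=9, h=5) → closed; open now [(0,3) g=5 f=9, (1,4) g=5 f=9, (2,2) g=4 f=11, (2,4) g=4 f=9, (3,2) g=3 f=11, (3,4) g=3 f=9, (4,2) g=2 f=11, (4,4) g=2 f=9, (5,2) g=1 f=11]
step 2: expand (0,3) (f=9, h=4) → closed; open now [(0,2) g=6 f=11, (0,4) g=6 f=9, (1,4) g=5 f=9, (2,2) g=4 f=11, (2,4) g=4 f=9, (3,2) g=3 f=11, (3,4) g=3 f=9, (4,2) g=2 f=11, (4,4) g=2 f=9, (5,2) g=1 f=11]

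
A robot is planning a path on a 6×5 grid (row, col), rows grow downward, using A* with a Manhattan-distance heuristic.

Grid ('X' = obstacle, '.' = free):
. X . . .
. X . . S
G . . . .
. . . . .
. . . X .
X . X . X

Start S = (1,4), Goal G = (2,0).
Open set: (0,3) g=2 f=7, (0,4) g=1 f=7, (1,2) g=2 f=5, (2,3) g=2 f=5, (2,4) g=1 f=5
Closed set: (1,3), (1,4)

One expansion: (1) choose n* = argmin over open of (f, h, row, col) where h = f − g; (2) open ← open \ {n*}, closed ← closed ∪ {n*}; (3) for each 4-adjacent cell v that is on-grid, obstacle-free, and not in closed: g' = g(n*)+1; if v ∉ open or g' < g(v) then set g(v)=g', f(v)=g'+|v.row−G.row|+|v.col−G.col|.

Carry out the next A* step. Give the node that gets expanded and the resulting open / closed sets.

step 1: expand (1,2) (f=5, h=3) → closed; open now [(0,2) g=3 f=7, (0,3) g=2 f=7, (0,4) g=1 f=7, (2,2) g=3 f=5, (2,3) g=2 f=5, (2,4) g=1 f=5]

expanded=(1,2); open=[(0,2) g=3 f=7, (0,3) g=2 f=7, (0,4) g=1 f=7, (2,2) g=3 f=5, (2,3) g=2 f=5, (2,4) g=1 f=5]; closed=[(1,2), (1,3), (1,4)]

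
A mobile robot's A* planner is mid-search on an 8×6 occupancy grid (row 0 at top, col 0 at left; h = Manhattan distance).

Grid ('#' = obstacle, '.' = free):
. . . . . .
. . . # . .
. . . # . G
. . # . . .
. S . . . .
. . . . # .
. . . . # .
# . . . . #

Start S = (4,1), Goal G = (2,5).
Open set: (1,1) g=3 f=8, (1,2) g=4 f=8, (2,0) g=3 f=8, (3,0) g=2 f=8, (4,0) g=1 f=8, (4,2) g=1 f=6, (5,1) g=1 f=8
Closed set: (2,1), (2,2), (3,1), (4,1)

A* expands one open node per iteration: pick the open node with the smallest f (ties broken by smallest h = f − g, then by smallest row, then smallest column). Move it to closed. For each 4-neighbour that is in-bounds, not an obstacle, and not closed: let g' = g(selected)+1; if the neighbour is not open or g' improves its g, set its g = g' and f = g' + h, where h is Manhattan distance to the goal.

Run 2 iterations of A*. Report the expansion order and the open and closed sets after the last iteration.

order=[(4,2) → (4,3)]; open=[(1,1) g=3 f=8, (1,2) g=4 f=8, (2,0) g=3 f=8, (3,0) g=2 f=8, (3,3) g=3 f=6, (4,0) g=1 f=8, (4,4) g=3 f=6, (5,1) g=1 f=8, (5,2) g=2 f=8, (5,3) g=3 f=8]; closed=[(2,1), (2,2), (3,1), (4,1), (4,2), (4,3)]

step 1: expand (4,2) (f=6, h=5) → closed; open now [(1,1) g=3 f=8, (1,2) g=4 f=8, (2,0) g=3 f=8, (3,0) g=2 f=8, (4,0) g=1 f=8, (4,3) g=2 f=6, (5,1) g=1 f=8, (5,2) g=2 f=8]
step 2: expand (4,3) (f=6, h=4) → closed; open now [(1,1) g=3 f=8, (1,2) g=4 f=8, (2,0) g=3 f=8, (3,0) g=2 f=8, (3,3) g=3 f=6, (4,0) g=1 f=8, (4,4) g=3 f=6, (5,1) g=1 f=8, (5,2) g=2 f=8, (5,3) g=3 f=8]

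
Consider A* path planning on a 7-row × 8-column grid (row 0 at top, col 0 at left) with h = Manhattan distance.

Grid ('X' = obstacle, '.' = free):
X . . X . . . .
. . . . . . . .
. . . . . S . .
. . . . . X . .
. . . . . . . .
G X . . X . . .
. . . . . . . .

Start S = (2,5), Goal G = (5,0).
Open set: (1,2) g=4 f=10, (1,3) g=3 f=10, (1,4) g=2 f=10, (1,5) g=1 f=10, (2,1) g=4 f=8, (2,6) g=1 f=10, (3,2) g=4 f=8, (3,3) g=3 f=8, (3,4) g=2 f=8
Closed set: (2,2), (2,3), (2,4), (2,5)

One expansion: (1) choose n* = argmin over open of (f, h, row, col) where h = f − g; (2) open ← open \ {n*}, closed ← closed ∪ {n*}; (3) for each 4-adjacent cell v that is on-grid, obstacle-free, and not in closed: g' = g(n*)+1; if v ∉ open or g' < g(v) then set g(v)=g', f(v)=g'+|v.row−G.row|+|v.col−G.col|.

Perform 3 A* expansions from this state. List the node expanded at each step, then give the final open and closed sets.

order=[(2,1) → (2,0) → (3,0)]; open=[(1,0) g=6 f=10, (1,1) g=5 f=10, (1,2) g=4 f=10, (1,3) g=3 f=10, (1,4) g=2 f=10, (1,5) g=1 f=10, (2,6) g=1 f=10, (3,1) g=5 f=8, (3,2) g=4 f=8, (3,3) g=3 f=8, (3,4) g=2 f=8, (4,0) g=7 f=8]; closed=[(2,0), (2,1), (2,2), (2,3), (2,4), (2,5), (3,0)]

step 1: expand (2,1) (f=8, h=4) → closed; open now [(1,1) g=5 f=10, (1,2) g=4 f=10, (1,3) g=3 f=10, (1,4) g=2 f=10, (1,5) g=1 f=10, (2,0) g=5 f=8, (2,6) g=1 f=10, (3,1) g=5 f=8, (3,2) g=4 f=8, (3,3) g=3 f=8, (3,4) g=2 f=8]
step 2: expand (2,0) (f=8, h=3) → closed; open now [(1,0) g=6 f=10, (1,1) g=5 f=10, (1,2) g=4 f=10, (1,3) g=3 f=10, (1,4) g=2 f=10, (1,5) g=1 f=10, (2,6) g=1 f=10, (3,0) g=6 f=8, (3,1) g=5 f=8, (3,2) g=4 f=8, (3,3) g=3 f=8, (3,4) g=2 f=8]
step 3: expand (3,0) (f=8, h=2) → closed; open now [(1,0) g=6 f=10, (1,1) g=5 f=10, (1,2) g=4 f=10, (1,3) g=3 f=10, (1,4) g=2 f=10, (1,5) g=1 f=10, (2,6) g=1 f=10, (3,1) g=5 f=8, (3,2) g=4 f=8, (3,3) g=3 f=8, (3,4) g=2 f=8, (4,0) g=7 f=8]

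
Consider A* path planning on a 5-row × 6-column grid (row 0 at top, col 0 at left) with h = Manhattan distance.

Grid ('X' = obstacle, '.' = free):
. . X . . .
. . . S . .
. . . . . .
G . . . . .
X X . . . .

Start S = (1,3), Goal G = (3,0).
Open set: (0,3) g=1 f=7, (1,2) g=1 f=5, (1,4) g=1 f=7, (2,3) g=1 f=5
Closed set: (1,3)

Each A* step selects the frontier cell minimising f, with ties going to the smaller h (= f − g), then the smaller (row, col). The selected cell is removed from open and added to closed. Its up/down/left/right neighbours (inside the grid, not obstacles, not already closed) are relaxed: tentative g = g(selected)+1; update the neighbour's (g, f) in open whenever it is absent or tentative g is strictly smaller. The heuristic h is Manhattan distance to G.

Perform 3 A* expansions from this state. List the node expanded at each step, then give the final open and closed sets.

step 1: expand (1,2) (f=5, h=4) → closed; open now [(0,3) g=1 f=7, (1,1) g=2 f=5, (1,4) g=1 f=7, (2,2) g=2 f=5, (2,3) g=1 f=5]
step 2: expand (1,1) (f=5, h=3) → closed; open now [(0,1) g=3 f=7, (0,3) g=1 f=7, (1,0) g=3 f=5, (1,4) g=1 f=7, (2,1) g=3 f=5, (2,2) g=2 f=5, (2,3) g=1 f=5]
step 3: expand (1,0) (f=5, h=2) → closed; open now [(0,0) g=4 f=7, (0,1) g=3 f=7, (0,3) g=1 f=7, (1,4) g=1 f=7, (2,0) g=4 f=5, (2,1) g=3 f=5, (2,2) g=2 f=5, (2,3) g=1 f=5]

order=[(1,2) → (1,1) → (1,0)]; open=[(0,0) g=4 f=7, (0,1) g=3 f=7, (0,3) g=1 f=7, (1,4) g=1 f=7, (2,0) g=4 f=5, (2,1) g=3 f=5, (2,2) g=2 f=5, (2,3) g=1 f=5]; closed=[(1,0), (1,1), (1,2), (1,3)]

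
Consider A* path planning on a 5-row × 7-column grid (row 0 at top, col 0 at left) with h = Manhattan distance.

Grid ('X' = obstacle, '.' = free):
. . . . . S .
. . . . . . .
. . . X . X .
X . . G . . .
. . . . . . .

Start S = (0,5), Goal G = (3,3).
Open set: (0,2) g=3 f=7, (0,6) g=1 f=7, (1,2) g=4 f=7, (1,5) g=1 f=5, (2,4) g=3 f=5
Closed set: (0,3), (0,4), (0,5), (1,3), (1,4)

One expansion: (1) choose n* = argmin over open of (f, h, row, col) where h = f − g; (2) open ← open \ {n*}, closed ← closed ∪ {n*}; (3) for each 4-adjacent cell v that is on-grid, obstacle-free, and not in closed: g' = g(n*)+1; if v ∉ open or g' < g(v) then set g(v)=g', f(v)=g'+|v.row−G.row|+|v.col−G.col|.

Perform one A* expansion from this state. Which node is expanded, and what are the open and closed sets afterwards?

step 1: expand (2,4) (f=5, h=2) → closed; open now [(0,2) g=3 f=7, (0,6) g=1 f=7, (1,2) g=4 f=7, (1,5) g=1 f=5, (3,4) g=4 f=5]

expanded=(2,4); open=[(0,2) g=3 f=7, (0,6) g=1 f=7, (1,2) g=4 f=7, (1,5) g=1 f=5, (3,4) g=4 f=5]; closed=[(0,3), (0,4), (0,5), (1,3), (1,4), (2,4)]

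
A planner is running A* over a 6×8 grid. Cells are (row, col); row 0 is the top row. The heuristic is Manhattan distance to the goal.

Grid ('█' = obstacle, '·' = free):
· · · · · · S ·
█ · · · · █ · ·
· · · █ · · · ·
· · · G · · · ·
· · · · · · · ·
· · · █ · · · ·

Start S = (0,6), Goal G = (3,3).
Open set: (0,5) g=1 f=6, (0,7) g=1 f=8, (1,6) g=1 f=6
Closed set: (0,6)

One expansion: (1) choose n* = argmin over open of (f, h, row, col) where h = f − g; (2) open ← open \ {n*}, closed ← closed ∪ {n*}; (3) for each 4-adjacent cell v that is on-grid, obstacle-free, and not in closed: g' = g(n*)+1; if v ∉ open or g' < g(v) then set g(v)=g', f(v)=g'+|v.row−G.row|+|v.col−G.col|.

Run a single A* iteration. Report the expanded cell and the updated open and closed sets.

step 1: expand (0,5) (f=6, h=5) → closed; open now [(0,4) g=2 f=6, (0,7) g=1 f=8, (1,6) g=1 f=6]

expanded=(0,5); open=[(0,4) g=2 f=6, (0,7) g=1 f=8, (1,6) g=1 f=6]; closed=[(0,5), (0,6)]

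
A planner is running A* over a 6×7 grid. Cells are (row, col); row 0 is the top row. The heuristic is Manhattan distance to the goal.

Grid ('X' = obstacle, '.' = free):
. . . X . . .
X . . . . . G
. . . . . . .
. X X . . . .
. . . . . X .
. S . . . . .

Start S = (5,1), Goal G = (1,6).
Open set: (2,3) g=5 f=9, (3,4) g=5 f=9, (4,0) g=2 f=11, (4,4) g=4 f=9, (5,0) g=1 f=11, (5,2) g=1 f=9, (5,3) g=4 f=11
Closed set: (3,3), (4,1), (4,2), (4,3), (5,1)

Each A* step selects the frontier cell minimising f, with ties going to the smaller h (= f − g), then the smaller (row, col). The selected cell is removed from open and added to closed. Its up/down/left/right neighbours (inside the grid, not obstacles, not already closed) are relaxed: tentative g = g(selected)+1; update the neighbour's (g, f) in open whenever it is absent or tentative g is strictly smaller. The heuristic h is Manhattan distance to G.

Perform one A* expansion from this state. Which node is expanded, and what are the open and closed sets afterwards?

expanded=(2,3); open=[(1,3) g=6 f=9, (2,2) g=6 f=11, (2,4) g=6 f=9, (3,4) g=5 f=9, (4,0) g=2 f=11, (4,4) g=4 f=9, (5,0) g=1 f=11, (5,2) g=1 f=9, (5,3) g=4 f=11]; closed=[(2,3), (3,3), (4,1), (4,2), (4,3), (5,1)]

step 1: expand (2,3) (f=9, h=4) → closed; open now [(1,3) g=6 f=9, (2,2) g=6 f=11, (2,4) g=6 f=9, (3,4) g=5 f=9, (4,0) g=2 f=11, (4,4) g=4 f=9, (5,0) g=1 f=11, (5,2) g=1 f=9, (5,3) g=4 f=11]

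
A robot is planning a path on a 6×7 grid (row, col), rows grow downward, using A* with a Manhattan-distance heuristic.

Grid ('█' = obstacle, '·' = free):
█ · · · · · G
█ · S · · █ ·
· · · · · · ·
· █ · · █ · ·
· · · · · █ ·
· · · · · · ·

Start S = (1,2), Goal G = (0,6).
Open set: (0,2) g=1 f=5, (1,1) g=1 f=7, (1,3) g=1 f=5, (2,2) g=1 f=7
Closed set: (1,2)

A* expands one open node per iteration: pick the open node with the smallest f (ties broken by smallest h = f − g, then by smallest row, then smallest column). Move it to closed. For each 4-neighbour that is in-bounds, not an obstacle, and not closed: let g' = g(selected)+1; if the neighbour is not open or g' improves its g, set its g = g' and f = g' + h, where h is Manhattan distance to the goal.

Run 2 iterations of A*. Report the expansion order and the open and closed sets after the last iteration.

order=[(0,2) → (0,3)]; open=[(0,1) g=2 f=7, (0,4) g=3 f=5, (1,1) g=1 f=7, (1,3) g=1 f=5, (2,2) g=1 f=7]; closed=[(0,2), (0,3), (1,2)]

step 1: expand (0,2) (f=5, h=4) → closed; open now [(0,1) g=2 f=7, (0,3) g=2 f=5, (1,1) g=1 f=7, (1,3) g=1 f=5, (2,2) g=1 f=7]
step 2: expand (0,3) (f=5, h=3) → closed; open now [(0,1) g=2 f=7, (0,4) g=3 f=5, (1,1) g=1 f=7, (1,3) g=1 f=5, (2,2) g=1 f=7]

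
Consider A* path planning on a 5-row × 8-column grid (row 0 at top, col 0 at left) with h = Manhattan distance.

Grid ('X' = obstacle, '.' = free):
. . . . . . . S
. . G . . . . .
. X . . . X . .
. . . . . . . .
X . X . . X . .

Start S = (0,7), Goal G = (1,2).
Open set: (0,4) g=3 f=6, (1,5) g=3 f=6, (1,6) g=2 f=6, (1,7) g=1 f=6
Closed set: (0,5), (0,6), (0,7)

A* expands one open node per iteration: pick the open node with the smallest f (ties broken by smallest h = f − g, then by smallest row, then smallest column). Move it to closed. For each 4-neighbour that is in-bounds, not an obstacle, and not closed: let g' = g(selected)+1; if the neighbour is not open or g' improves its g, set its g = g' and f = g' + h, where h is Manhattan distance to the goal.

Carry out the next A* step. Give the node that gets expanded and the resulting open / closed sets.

expanded=(0,4); open=[(0,3) g=4 f=6, (1,4) g=4 f=6, (1,5) g=3 f=6, (1,6) g=2 f=6, (1,7) g=1 f=6]; closed=[(0,4), (0,5), (0,6), (0,7)]

step 1: expand (0,4) (f=6, h=3) → closed; open now [(0,3) g=4 f=6, (1,4) g=4 f=6, (1,5) g=3 f=6, (1,6) g=2 f=6, (1,7) g=1 f=6]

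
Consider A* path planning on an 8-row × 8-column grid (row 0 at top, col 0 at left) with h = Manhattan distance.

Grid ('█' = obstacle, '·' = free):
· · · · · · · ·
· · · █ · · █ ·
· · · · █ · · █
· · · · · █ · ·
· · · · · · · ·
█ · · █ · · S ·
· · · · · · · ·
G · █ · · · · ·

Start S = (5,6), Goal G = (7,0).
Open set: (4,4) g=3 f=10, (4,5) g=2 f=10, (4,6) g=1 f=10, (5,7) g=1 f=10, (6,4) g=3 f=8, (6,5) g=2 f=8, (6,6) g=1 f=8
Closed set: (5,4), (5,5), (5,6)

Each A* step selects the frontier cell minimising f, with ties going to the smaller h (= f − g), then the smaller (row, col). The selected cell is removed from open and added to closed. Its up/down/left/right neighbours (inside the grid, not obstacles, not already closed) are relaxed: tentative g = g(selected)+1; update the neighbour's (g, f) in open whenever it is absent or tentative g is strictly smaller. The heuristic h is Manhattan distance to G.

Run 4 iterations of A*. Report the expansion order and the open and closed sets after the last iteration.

order=[(6,4) → (6,3) → (6,2) → (6,1)]; open=[(4,4) g=3 f=10, (4,5) g=2 f=10, (4,6) g=1 f=10, (5,1) g=7 f=10, (5,2) g=6 f=10, (5,7) g=1 f=10, (6,0) g=7 f=8, (6,5) g=2 f=8, (6,6) g=1 f=8, (7,1) g=7 f=8, (7,3) g=5 f=8, (7,4) g=4 f=8]; closed=[(5,4), (5,5), (5,6), (6,1), (6,2), (6,3), (6,4)]

step 1: expand (6,4) (f=8, h=5) → closed; open now [(4,4) g=3 f=10, (4,5) g=2 f=10, (4,6) g=1 f=10, (5,7) g=1 f=10, (6,3) g=4 f=8, (6,5) g=2 f=8, (6,6) g=1 f=8, (7,4) g=4 f=8]
step 2: expand (6,3) (f=8, h=4) → closed; open now [(4,4) g=3 f=10, (4,5) g=2 f=10, (4,6) g=1 f=10, (5,7) g=1 f=10, (6,2) g=5 f=8, (6,5) g=2 f=8, (6,6) g=1 f=8, (7,3) g=5 f=8, (7,4) g=4 f=8]
step 3: expand (6,2) (f=8, h=3) → closed; open now [(4,4) g=3 f=10, (4,5) g=2 f=10, (4,6) g=1 f=10, (5,2) g=6 f=10, (5,7) g=1 f=10, (6,1) g=6 f=8, (6,5) g=2 f=8, (6,6) g=1 f=8, (7,3) g=5 f=8, (7,4) g=4 f=8]
step 4: expand (6,1) (f=8, h=2) → closed; open now [(4,4) g=3 f=10, (4,5) g=2 f=10, (4,6) g=1 f=10, (5,1) g=7 f=10, (5,2) g=6 f=10, (5,7) g=1 f=10, (6,0) g=7 f=8, (6,5) g=2 f=8, (6,6) g=1 f=8, (7,1) g=7 f=8, (7,3) g=5 f=8, (7,4) g=4 f=8]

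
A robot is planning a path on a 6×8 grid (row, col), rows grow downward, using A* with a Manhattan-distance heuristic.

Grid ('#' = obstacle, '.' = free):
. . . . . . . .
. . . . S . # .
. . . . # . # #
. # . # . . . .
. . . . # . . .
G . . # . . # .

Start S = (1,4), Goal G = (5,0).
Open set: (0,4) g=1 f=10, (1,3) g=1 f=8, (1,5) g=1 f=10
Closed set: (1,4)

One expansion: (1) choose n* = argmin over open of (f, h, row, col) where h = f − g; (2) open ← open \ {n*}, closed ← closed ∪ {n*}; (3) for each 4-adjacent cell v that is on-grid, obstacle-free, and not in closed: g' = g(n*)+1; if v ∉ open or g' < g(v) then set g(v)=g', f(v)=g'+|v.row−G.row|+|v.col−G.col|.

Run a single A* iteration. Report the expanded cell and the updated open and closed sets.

expanded=(1,3); open=[(0,3) g=2 f=10, (0,4) g=1 f=10, (1,2) g=2 f=8, (1,5) g=1 f=10, (2,3) g=2 f=8]; closed=[(1,3), (1,4)]

step 1: expand (1,3) (f=8, h=7) → closed; open now [(0,3) g=2 f=10, (0,4) g=1 f=10, (1,2) g=2 f=8, (1,5) g=1 f=10, (2,3) g=2 f=8]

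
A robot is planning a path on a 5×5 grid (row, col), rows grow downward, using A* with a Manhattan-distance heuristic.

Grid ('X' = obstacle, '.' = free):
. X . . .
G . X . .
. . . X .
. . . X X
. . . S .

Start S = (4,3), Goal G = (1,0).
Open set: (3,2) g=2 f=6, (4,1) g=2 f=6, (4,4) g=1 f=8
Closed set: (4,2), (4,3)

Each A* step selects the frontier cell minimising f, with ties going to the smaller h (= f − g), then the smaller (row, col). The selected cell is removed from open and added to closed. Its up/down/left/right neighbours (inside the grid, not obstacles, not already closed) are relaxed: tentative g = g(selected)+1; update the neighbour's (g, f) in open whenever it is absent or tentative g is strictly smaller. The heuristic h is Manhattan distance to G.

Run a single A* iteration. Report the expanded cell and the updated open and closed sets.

step 1: expand (3,2) (f=6, h=4) → closed; open now [(2,2) g=3 f=6, (3,1) g=3 f=6, (4,1) g=2 f=6, (4,4) g=1 f=8]

expanded=(3,2); open=[(2,2) g=3 f=6, (3,1) g=3 f=6, (4,1) g=2 f=6, (4,4) g=1 f=8]; closed=[(3,2), (4,2), (4,3)]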